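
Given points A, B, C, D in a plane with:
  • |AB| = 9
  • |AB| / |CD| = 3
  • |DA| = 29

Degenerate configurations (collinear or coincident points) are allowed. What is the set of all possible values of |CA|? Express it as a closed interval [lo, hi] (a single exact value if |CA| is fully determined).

|AB| ∈ {9}
|AD| ∈ {29}
|CD| ∈ {3}
|BD| ∈ [20, 38]
|AC| ∈ [26, 32]
|BC| ∈ [17, 41]

|CA| ∈ [26, 32]  (≈ [26.0000, 32.0000])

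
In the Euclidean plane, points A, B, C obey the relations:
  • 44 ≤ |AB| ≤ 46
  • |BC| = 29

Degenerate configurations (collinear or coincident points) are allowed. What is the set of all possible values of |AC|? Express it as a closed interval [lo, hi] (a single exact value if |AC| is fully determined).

|AB| ∈ [44, 46]
|BC| ∈ {29}
|AC| ∈ [15, 75]

|AC| ∈ [15, 75]  (≈ [15.0000, 75.0000])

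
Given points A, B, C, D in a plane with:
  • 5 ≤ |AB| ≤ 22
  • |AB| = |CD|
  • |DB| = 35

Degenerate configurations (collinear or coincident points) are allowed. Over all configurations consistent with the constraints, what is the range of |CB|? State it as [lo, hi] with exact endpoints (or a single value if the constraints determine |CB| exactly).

|AB| ∈ [5, 22]
|BD| ∈ {35}
|CD| ∈ [5, 22]
|AD| ∈ [13, 57]
|BC| ∈ [13, 57]
|AC| ∈ [0, 79]

|CB| ∈ [13, 57]  (≈ [13.0000, 57.0000])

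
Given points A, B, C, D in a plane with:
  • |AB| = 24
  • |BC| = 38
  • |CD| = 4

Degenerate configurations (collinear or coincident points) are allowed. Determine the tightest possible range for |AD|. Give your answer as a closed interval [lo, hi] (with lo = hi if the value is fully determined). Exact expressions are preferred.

|AD| ∈ [10, 66]  (≈ [10.0000, 66.0000])

|AB| ∈ {24}
|BC| ∈ {38}
|CD| ∈ {4}
|AC| ∈ [14, 62]
|BD| ∈ [34, 42]
|AD| ∈ [10, 66]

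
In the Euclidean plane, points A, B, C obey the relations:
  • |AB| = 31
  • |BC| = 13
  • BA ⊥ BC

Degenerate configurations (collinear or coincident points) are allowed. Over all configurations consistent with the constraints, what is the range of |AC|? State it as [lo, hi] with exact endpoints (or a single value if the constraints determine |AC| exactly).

|AB| ∈ {31}
|BC| ∈ {13}
|AC| ∈ {√(1130)}

|AC| = √(1130)  (≈ 33.6155)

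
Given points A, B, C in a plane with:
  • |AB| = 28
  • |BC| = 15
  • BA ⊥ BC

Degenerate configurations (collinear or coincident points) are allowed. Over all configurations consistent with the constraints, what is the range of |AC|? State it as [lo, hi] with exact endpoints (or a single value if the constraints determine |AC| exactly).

|AC| = √(1009)  (≈ 31.7648)

|AB| ∈ {28}
|BC| ∈ {15}
|AC| ∈ {√(1009)}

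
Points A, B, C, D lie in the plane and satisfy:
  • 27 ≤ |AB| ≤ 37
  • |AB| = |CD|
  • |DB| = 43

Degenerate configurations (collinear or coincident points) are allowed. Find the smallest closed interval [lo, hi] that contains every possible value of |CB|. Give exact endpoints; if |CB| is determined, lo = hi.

|AB| ∈ [27, 37]
|BD| ∈ {43}
|CD| ∈ [27, 37]
|AD| ∈ [6, 80]
|BC| ∈ [6, 80]
|AC| ∈ [0, 117]

|CB| ∈ [6, 80]  (≈ [6.0000, 80.0000])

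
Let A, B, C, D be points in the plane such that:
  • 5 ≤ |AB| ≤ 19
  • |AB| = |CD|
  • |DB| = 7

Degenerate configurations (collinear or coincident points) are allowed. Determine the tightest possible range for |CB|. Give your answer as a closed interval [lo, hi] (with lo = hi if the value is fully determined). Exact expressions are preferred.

|AB| ∈ [5, 19]
|BD| ∈ {7}
|CD| ∈ [5, 19]
|AD| ∈ [0, 26]
|BC| ∈ [0, 26]
|AC| ∈ [0, 45]

|CB| ∈ [0, 26]  (≈ [0.0000, 26.0000])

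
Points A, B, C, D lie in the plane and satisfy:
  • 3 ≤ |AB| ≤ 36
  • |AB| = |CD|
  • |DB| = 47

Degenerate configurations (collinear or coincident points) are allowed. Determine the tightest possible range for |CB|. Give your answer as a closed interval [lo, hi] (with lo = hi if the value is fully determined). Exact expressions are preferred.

|AB| ∈ [3, 36]
|BD| ∈ {47}
|CD| ∈ [3, 36]
|AD| ∈ [11, 83]
|BC| ∈ [11, 83]
|AC| ∈ [0, 119]

|CB| ∈ [11, 83]  (≈ [11.0000, 83.0000])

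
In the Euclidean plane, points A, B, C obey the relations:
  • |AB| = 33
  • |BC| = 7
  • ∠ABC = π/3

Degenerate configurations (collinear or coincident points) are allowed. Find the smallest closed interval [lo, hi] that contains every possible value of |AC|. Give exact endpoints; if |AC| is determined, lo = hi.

|AC| = √(907)  (≈ 30.1164)

|AB| ∈ {33}
|BC| ∈ {7}
|AC| ∈ {√(907)}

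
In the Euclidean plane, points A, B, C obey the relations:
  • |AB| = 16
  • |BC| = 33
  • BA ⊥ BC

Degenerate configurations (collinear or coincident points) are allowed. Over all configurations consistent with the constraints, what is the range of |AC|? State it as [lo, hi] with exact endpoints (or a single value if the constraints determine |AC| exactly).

|AC| = √(1345)  (≈ 36.6742)

|AB| ∈ {16}
|BC| ∈ {33}
|AC| ∈ {√(1345)}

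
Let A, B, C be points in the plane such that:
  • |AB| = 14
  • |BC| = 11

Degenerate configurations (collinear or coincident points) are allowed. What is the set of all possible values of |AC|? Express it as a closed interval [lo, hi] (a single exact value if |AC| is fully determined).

|AB| ∈ {14}
|BC| ∈ {11}
|AC| ∈ [3, 25]

|AC| ∈ [3, 25]  (≈ [3.0000, 25.0000])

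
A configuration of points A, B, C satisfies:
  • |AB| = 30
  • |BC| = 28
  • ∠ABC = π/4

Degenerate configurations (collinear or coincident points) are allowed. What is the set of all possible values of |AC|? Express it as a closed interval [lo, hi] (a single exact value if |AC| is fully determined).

|AC| = 2·√(421 - 210·√(2))  (≈ 22.2724)

|AB| ∈ {30}
|BC| ∈ {28}
|AC| ∈ {2·√(421 - 210·√(2))}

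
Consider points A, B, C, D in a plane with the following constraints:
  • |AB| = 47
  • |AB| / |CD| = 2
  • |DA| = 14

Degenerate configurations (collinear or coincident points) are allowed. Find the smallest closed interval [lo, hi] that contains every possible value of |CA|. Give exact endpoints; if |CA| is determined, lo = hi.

|AB| ∈ {47}
|AD| ∈ {14}
|CD| ∈ {47/2}
|BD| ∈ [33, 61]
|AC| ∈ [19/2, 75/2]
|BC| ∈ [19/2, 169/2]

|CA| ∈ [19/2, 75/2]  (≈ [9.5000, 37.5000])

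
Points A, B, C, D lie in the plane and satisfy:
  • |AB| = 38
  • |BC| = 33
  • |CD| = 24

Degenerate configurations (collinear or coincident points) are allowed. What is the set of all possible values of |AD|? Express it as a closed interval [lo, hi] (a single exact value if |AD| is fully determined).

|AB| ∈ {38}
|BC| ∈ {33}
|CD| ∈ {24}
|AC| ∈ [5, 71]
|BD| ∈ [9, 57]
|AD| ∈ [0, 95]

|AD| ∈ [0, 95]  (≈ [0.0000, 95.0000])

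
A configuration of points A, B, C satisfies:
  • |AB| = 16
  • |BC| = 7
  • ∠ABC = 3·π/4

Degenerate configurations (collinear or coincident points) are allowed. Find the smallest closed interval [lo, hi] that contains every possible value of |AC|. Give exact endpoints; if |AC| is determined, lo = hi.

|AC| = √(112·√(2) + 305)  (≈ 21.5265)

|AB| ∈ {16}
|BC| ∈ {7}
|AC| ∈ {√(112·√(2) + 305)}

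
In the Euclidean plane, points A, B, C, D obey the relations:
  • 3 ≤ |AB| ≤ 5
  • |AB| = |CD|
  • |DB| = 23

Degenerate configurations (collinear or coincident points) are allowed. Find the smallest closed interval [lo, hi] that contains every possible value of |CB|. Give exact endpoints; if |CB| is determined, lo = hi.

|CB| ∈ [18, 28]  (≈ [18.0000, 28.0000])

|AB| ∈ [3, 5]
|BD| ∈ {23}
|CD| ∈ [3, 5]
|AD| ∈ [18, 28]
|BC| ∈ [18, 28]
|AC| ∈ [13, 33]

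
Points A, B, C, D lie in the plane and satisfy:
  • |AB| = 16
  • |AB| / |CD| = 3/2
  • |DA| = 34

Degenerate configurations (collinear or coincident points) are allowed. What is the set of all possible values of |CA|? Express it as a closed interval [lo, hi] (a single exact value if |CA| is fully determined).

|AB| ∈ {16}
|AD| ∈ {34}
|CD| ∈ {32/3}
|BD| ∈ [18, 50]
|AC| ∈ [70/3, 134/3]
|BC| ∈ [22/3, 182/3]

|CA| ∈ [70/3, 134/3]  (≈ [23.3333, 44.6667])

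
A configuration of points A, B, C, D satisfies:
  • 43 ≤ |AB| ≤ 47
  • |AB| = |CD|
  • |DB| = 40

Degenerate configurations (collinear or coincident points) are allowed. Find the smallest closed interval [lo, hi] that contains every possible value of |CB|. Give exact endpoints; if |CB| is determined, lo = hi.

|CB| ∈ [3, 87]  (≈ [3.0000, 87.0000])

|AB| ∈ [43, 47]
|BD| ∈ {40}
|CD| ∈ [43, 47]
|AD| ∈ [3, 87]
|BC| ∈ [3, 87]
|AC| ∈ [0, 134]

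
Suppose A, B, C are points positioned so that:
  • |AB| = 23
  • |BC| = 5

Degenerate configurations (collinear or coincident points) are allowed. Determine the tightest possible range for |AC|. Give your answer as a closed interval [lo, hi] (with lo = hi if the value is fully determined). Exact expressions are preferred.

|AC| ∈ [18, 28]  (≈ [18.0000, 28.0000])

|AB| ∈ {23}
|BC| ∈ {5}
|AC| ∈ [18, 28]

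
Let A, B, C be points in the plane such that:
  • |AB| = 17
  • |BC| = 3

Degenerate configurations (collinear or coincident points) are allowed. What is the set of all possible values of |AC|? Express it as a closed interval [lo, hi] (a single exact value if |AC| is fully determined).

|AC| ∈ [14, 20]  (≈ [14.0000, 20.0000])

|AB| ∈ {17}
|BC| ∈ {3}
|AC| ∈ [14, 20]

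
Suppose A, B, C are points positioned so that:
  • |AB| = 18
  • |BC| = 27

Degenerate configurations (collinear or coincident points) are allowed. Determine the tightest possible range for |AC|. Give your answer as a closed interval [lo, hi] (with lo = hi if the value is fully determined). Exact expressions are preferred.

|AC| ∈ [9, 45]  (≈ [9.0000, 45.0000])

|AB| ∈ {18}
|BC| ∈ {27}
|AC| ∈ [9, 45]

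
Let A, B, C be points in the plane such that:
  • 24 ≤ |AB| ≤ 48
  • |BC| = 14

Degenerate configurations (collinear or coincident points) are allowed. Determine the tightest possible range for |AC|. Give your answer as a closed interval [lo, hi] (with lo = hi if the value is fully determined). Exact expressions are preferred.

|AB| ∈ [24, 48]
|BC| ∈ {14}
|AC| ∈ [10, 62]

|AC| ∈ [10, 62]  (≈ [10.0000, 62.0000])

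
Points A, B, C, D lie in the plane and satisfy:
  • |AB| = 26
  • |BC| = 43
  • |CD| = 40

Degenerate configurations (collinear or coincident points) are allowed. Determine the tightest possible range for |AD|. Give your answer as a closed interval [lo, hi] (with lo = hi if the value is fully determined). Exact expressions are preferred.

|AD| ∈ [0, 109]  (≈ [0.0000, 109.0000])

|AB| ∈ {26}
|BC| ∈ {43}
|CD| ∈ {40}
|AC| ∈ [17, 69]
|BD| ∈ [3, 83]
|AD| ∈ [0, 109]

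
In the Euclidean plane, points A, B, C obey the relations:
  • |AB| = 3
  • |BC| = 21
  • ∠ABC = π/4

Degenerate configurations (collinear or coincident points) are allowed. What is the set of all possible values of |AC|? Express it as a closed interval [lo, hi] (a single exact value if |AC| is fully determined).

|AC| = 3·√(50 - 7·√(2))  (≈ 18.9975)

|AB| ∈ {3}
|BC| ∈ {21}
|AC| ∈ {3·√(50 - 7·√(2))}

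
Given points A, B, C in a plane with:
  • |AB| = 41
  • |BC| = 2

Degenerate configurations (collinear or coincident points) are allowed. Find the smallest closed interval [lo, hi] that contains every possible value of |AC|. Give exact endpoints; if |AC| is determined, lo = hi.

|AB| ∈ {41}
|BC| ∈ {2}
|AC| ∈ [39, 43]

|AC| ∈ [39, 43]  (≈ [39.0000, 43.0000])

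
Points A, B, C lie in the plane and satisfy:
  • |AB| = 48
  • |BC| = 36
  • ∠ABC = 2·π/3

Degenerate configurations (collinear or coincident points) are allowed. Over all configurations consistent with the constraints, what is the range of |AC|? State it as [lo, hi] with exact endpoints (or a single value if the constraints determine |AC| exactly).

|AB| ∈ {48}
|BC| ∈ {36}
|AC| ∈ {12·√(37)}

|AC| = 12·√(37)  (≈ 72.9932)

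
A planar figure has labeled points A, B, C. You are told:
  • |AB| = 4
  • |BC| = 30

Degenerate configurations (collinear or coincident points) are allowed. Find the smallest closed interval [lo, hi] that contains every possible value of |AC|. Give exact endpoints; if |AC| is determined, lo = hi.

|AC| ∈ [26, 34]  (≈ [26.0000, 34.0000])

|AB| ∈ {4}
|BC| ∈ {30}
|AC| ∈ [26, 34]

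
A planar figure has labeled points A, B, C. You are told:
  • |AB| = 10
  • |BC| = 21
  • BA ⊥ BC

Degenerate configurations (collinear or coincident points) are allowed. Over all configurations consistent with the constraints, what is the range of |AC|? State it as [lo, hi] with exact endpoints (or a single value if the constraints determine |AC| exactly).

|AC| = √(541)  (≈ 23.2594)

|AB| ∈ {10}
|BC| ∈ {21}
|AC| ∈ {√(541)}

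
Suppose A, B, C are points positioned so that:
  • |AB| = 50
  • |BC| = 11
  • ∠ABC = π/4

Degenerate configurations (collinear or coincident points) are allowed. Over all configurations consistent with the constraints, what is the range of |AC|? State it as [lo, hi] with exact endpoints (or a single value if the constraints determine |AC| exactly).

|AB| ∈ {50}
|BC| ∈ {11}
|AC| ∈ {√(2621 - 550·√(2))}

|AC| = √(2621 - 550·√(2))  (≈ 42.9323)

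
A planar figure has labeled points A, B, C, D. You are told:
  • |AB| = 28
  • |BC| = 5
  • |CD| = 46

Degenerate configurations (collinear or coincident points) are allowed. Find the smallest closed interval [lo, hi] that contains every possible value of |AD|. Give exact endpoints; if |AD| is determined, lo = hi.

|AB| ∈ {28}
|BC| ∈ {5}
|CD| ∈ {46}
|AC| ∈ [23, 33]
|BD| ∈ [41, 51]
|AD| ∈ [13, 79]

|AD| ∈ [13, 79]  (≈ [13.0000, 79.0000])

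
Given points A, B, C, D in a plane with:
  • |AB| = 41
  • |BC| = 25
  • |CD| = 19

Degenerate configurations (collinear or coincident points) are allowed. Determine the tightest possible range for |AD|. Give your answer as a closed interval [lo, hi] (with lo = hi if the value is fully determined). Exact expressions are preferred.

|AB| ∈ {41}
|BC| ∈ {25}
|CD| ∈ {19}
|AC| ∈ [16, 66]
|BD| ∈ [6, 44]
|AD| ∈ [0, 85]

|AD| ∈ [0, 85]  (≈ [0.0000, 85.0000])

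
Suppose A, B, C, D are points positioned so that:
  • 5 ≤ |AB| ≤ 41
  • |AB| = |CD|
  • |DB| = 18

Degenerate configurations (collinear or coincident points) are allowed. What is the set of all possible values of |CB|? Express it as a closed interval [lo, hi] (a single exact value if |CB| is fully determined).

|AB| ∈ [5, 41]
|BD| ∈ {18}
|CD| ∈ [5, 41]
|AD| ∈ [0, 59]
|BC| ∈ [0, 59]
|AC| ∈ [0, 100]

|CB| ∈ [0, 59]  (≈ [0.0000, 59.0000])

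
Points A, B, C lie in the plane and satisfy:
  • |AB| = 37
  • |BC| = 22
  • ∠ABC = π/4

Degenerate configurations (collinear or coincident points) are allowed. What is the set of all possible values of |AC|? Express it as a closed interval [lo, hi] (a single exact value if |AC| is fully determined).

|AC| = √(1853 - 814·√(2))  (≈ 26.4921)

|AB| ∈ {37}
|BC| ∈ {22}
|AC| ∈ {√(1853 - 814·√(2))}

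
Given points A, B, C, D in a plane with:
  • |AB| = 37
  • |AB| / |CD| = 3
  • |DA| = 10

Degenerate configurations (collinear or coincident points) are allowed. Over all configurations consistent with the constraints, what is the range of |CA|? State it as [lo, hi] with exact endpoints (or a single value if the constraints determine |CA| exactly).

|AB| ∈ {37}
|AD| ∈ {10}
|CD| ∈ {37/3}
|BD| ∈ [27, 47]
|AC| ∈ [7/3, 67/3]
|BC| ∈ [44/3, 178/3]

|CA| ∈ [7/3, 67/3]  (≈ [2.3333, 22.3333])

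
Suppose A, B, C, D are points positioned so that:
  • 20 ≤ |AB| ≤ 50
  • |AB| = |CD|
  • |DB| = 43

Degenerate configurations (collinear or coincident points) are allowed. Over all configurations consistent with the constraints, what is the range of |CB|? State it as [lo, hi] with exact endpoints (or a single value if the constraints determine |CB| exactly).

|CB| ∈ [0, 93]  (≈ [0.0000, 93.0000])

|AB| ∈ [20, 50]
|BD| ∈ {43}
|CD| ∈ [20, 50]
|AD| ∈ [0, 93]
|BC| ∈ [0, 93]
|AC| ∈ [0, 143]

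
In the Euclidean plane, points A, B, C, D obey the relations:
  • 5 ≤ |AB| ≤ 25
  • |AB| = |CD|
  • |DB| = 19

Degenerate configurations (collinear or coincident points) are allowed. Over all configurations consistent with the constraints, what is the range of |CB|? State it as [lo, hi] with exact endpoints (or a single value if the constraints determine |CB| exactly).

|AB| ∈ [5, 25]
|BD| ∈ {19}
|CD| ∈ [5, 25]
|AD| ∈ [0, 44]
|BC| ∈ [0, 44]
|AC| ∈ [0, 69]

|CB| ∈ [0, 44]  (≈ [0.0000, 44.0000])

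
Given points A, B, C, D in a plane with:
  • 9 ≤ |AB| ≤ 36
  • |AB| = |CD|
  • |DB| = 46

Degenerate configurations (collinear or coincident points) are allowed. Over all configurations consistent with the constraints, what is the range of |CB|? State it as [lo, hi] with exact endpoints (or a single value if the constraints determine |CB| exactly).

|AB| ∈ [9, 36]
|BD| ∈ {46}
|CD| ∈ [9, 36]
|AD| ∈ [10, 82]
|BC| ∈ [10, 82]
|AC| ∈ [0, 118]

|CB| ∈ [10, 82]  (≈ [10.0000, 82.0000])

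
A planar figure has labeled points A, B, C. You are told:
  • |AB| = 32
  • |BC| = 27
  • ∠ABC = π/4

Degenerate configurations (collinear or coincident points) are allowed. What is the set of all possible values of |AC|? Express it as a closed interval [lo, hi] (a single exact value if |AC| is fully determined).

|AC| = √(1753 - 864·√(2))  (≈ 23.0460)

|AB| ∈ {32}
|BC| ∈ {27}
|AC| ∈ {√(1753 - 864·√(2))}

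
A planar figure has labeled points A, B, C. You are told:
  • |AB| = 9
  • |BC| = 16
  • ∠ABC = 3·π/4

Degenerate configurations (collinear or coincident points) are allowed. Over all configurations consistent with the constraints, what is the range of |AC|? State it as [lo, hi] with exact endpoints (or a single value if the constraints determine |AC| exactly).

|AB| ∈ {9}
|BC| ∈ {16}
|AC| ∈ {√(144·√(2) + 337)}

|AC| = √(144·√(2) + 337)  (≈ 23.2518)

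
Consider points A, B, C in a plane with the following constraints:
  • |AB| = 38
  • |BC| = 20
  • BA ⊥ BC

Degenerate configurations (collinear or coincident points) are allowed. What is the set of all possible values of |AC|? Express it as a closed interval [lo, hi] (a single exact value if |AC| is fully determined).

|AC| = 2·√(461)  (≈ 42.9418)

|AB| ∈ {38}
|BC| ∈ {20}
|AC| ∈ {2·√(461)}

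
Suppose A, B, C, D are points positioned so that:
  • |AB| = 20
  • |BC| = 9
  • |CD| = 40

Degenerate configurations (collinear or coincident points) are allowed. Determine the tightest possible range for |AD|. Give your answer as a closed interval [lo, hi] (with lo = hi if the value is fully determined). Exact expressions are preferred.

|AD| ∈ [11, 69]  (≈ [11.0000, 69.0000])

|AB| ∈ {20}
|BC| ∈ {9}
|CD| ∈ {40}
|AC| ∈ [11, 29]
|BD| ∈ [31, 49]
|AD| ∈ [11, 69]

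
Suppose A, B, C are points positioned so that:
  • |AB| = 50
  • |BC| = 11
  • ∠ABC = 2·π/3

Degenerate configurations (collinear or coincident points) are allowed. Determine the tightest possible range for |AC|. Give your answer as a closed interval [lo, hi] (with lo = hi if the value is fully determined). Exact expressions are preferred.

|AC| = √(3171)  (≈ 56.3116)

|AB| ∈ {50}
|BC| ∈ {11}
|AC| ∈ {√(3171)}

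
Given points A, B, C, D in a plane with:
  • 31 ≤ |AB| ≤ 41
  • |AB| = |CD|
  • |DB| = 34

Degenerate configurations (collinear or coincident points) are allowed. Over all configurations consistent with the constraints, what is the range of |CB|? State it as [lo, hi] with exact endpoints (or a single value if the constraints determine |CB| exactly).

|AB| ∈ [31, 41]
|BD| ∈ {34}
|CD| ∈ [31, 41]
|AD| ∈ [0, 75]
|BC| ∈ [0, 75]
|AC| ∈ [0, 116]

|CB| ∈ [0, 75]  (≈ [0.0000, 75.0000])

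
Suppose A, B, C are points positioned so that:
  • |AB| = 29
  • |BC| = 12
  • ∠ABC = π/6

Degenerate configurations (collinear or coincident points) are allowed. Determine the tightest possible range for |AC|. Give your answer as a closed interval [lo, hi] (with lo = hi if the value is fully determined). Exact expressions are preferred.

|AB| ∈ {29}
|BC| ∈ {12}
|AC| ∈ {√(985 - 348·√(3))}

|AC| = √(985 - 348·√(3))  (≈ 19.5511)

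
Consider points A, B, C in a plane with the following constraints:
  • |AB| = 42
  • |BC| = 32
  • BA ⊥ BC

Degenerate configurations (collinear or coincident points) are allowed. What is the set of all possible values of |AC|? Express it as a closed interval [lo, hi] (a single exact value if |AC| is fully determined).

|AB| ∈ {42}
|BC| ∈ {32}
|AC| ∈ {2·√(697)}

|AC| = 2·√(697)  (≈ 52.8015)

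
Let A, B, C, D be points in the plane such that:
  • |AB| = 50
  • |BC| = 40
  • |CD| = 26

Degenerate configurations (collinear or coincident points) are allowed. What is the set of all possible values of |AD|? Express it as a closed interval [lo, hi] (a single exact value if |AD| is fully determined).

|AD| ∈ [0, 116]  (≈ [0.0000, 116.0000])

|AB| ∈ {50}
|BC| ∈ {40}
|CD| ∈ {26}
|AC| ∈ [10, 90]
|BD| ∈ [14, 66]
|AD| ∈ [0, 116]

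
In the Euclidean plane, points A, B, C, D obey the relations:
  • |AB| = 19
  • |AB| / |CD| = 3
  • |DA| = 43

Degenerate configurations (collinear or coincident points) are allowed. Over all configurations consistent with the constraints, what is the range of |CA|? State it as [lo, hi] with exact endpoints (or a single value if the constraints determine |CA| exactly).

|AB| ∈ {19}
|AD| ∈ {43}
|CD| ∈ {19/3}
|BD| ∈ [24, 62]
|AC| ∈ [110/3, 148/3]
|BC| ∈ [53/3, 205/3]

|CA| ∈ [110/3, 148/3]  (≈ [36.6667, 49.3333])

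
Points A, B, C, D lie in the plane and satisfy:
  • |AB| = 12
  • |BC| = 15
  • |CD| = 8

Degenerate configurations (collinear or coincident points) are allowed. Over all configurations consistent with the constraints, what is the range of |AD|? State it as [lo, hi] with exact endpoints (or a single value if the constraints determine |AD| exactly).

|AD| ∈ [0, 35]  (≈ [0.0000, 35.0000])

|AB| ∈ {12}
|BC| ∈ {15}
|CD| ∈ {8}
|AC| ∈ [3, 27]
|BD| ∈ [7, 23]
|AD| ∈ [0, 35]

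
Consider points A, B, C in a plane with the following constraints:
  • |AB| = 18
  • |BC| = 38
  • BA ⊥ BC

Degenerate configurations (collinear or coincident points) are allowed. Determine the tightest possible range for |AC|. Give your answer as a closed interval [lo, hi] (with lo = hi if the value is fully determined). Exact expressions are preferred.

|AC| = 2·√(442)  (≈ 42.0476)

|AB| ∈ {18}
|BC| ∈ {38}
|AC| ∈ {2·√(442)}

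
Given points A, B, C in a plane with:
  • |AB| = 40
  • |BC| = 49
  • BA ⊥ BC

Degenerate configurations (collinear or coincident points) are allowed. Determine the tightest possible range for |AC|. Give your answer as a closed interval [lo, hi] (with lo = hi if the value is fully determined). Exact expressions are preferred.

|AC| = √(4001)  (≈ 63.2535)

|AB| ∈ {40}
|BC| ∈ {49}
|AC| ∈ {√(4001)}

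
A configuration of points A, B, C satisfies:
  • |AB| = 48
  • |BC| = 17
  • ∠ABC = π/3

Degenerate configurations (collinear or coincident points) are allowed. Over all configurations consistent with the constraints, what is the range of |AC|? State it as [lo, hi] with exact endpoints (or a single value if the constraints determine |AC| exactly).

|AB| ∈ {48}
|BC| ∈ {17}
|AC| ∈ {√(1777)}

|AC| = √(1777)  (≈ 42.1545)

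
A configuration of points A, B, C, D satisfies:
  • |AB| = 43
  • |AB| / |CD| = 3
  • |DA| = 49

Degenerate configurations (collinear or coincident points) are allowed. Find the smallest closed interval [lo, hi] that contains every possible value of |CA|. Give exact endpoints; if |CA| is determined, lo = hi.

|CA| ∈ [104/3, 190/3]  (≈ [34.6667, 63.3333])

|AB| ∈ {43}
|AD| ∈ {49}
|CD| ∈ {43/3}
|BD| ∈ [6, 92]
|AC| ∈ [104/3, 190/3]
|BC| ∈ [0, 319/3]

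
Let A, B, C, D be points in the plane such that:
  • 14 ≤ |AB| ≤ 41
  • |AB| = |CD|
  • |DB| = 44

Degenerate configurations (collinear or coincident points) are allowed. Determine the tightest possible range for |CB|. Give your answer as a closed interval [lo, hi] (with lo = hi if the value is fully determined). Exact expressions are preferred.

|AB| ∈ [14, 41]
|BD| ∈ {44}
|CD| ∈ [14, 41]
|AD| ∈ [3, 85]
|BC| ∈ [3, 85]
|AC| ∈ [0, 126]

|CB| ∈ [3, 85]  (≈ [3.0000, 85.0000])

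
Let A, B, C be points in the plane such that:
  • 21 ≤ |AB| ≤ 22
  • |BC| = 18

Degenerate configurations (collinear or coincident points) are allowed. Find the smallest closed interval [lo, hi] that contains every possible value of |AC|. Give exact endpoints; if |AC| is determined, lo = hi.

|AB| ∈ [21, 22]
|BC| ∈ {18}
|AC| ∈ [3, 40]

|AC| ∈ [3, 40]  (≈ [3.0000, 40.0000])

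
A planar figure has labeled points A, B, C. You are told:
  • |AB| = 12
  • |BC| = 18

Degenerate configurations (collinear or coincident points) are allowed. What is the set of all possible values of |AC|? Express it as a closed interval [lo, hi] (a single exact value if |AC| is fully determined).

|AC| ∈ [6, 30]  (≈ [6.0000, 30.0000])

|AB| ∈ {12}
|BC| ∈ {18}
|AC| ∈ [6, 30]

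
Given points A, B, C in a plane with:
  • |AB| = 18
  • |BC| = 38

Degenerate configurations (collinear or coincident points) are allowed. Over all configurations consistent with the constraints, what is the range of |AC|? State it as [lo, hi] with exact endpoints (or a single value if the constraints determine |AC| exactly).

|AC| ∈ [20, 56]  (≈ [20.0000, 56.0000])

|AB| ∈ {18}
|BC| ∈ {38}
|AC| ∈ [20, 56]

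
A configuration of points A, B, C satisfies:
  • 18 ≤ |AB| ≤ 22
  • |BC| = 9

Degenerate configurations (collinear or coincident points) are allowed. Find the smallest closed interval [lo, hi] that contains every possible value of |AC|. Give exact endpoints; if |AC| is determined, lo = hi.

|AB| ∈ [18, 22]
|BC| ∈ {9}
|AC| ∈ [9, 31]

|AC| ∈ [9, 31]  (≈ [9.0000, 31.0000])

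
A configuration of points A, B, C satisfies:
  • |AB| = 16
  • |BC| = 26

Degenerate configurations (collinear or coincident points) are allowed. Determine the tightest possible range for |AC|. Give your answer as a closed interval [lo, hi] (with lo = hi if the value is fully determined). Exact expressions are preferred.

|AB| ∈ {16}
|BC| ∈ {26}
|AC| ∈ [10, 42]

|AC| ∈ [10, 42]  (≈ [10.0000, 42.0000])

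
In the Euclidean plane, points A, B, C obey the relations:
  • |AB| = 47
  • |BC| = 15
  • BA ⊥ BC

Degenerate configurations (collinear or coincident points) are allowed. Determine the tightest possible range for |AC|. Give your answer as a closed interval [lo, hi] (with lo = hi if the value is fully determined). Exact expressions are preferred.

|AC| = √(2434)  (≈ 49.3356)

|AB| ∈ {47}
|BC| ∈ {15}
|AC| ∈ {√(2434)}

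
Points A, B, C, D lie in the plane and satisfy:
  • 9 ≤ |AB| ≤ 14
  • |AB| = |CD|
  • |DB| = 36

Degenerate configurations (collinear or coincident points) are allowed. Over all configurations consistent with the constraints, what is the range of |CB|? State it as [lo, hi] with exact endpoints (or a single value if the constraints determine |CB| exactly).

|CB| ∈ [22, 50]  (≈ [22.0000, 50.0000])

|AB| ∈ [9, 14]
|BD| ∈ {36}
|CD| ∈ [9, 14]
|AD| ∈ [22, 50]
|BC| ∈ [22, 50]
|AC| ∈ [8, 64]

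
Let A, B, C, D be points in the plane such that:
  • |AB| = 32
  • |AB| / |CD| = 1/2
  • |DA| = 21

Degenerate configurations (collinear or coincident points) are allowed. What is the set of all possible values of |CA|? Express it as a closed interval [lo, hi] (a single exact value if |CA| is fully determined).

|CA| ∈ [43, 85]  (≈ [43.0000, 85.0000])

|AB| ∈ {32}
|AD| ∈ {21}
|CD| ∈ {64}
|BD| ∈ [11, 53]
|AC| ∈ [43, 85]
|BC| ∈ [11, 117]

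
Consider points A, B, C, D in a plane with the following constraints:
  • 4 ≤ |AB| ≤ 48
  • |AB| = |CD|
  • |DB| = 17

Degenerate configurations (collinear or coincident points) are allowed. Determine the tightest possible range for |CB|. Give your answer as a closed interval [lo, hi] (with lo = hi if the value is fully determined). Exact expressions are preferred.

|CB| ∈ [0, 65]  (≈ [0.0000, 65.0000])

|AB| ∈ [4, 48]
|BD| ∈ {17}
|CD| ∈ [4, 48]
|AD| ∈ [0, 65]
|BC| ∈ [0, 65]
|AC| ∈ [0, 113]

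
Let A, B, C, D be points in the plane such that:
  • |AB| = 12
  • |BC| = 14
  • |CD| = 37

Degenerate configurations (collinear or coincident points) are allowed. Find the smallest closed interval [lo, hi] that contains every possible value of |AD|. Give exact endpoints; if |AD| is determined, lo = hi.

|AB| ∈ {12}
|BC| ∈ {14}
|CD| ∈ {37}
|AC| ∈ [2, 26]
|BD| ∈ [23, 51]
|AD| ∈ [11, 63]

|AD| ∈ [11, 63]  (≈ [11.0000, 63.0000])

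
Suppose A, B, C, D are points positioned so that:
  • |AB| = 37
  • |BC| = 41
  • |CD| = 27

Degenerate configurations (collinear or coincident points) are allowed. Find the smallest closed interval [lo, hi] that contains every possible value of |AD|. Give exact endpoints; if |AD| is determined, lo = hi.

|AD| ∈ [0, 105]  (≈ [0.0000, 105.0000])

|AB| ∈ {37}
|BC| ∈ {41}
|CD| ∈ {27}
|AC| ∈ [4, 78]
|BD| ∈ [14, 68]
|AD| ∈ [0, 105]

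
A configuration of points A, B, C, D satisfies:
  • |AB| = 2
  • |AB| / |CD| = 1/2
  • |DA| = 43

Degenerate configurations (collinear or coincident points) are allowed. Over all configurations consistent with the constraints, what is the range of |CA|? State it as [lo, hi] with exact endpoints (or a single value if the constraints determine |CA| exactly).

|CA| ∈ [39, 47]  (≈ [39.0000, 47.0000])

|AB| ∈ {2}
|AD| ∈ {43}
|CD| ∈ {4}
|BD| ∈ [41, 45]
|AC| ∈ [39, 47]
|BC| ∈ [37, 49]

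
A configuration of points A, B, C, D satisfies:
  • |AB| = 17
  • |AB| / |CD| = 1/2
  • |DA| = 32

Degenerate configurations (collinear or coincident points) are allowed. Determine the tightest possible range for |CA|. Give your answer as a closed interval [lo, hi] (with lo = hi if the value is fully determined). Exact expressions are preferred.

|AB| ∈ {17}
|AD| ∈ {32}
|CD| ∈ {34}
|BD| ∈ [15, 49]
|AC| ∈ [2, 66]
|BC| ∈ [0, 83]

|CA| ∈ [2, 66]  (≈ [2.0000, 66.0000])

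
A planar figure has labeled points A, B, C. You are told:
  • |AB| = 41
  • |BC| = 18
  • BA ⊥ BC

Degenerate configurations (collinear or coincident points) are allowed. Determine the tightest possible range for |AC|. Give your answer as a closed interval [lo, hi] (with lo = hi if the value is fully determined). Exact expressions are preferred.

|AC| = √(2005)  (≈ 44.7772)

|AB| ∈ {41}
|BC| ∈ {18}
|AC| ∈ {√(2005)}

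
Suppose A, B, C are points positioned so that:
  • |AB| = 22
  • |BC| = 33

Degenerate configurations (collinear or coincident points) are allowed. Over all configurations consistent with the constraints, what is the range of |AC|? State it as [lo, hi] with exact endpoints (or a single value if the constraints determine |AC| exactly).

|AC| ∈ [11, 55]  (≈ [11.0000, 55.0000])

|AB| ∈ {22}
|BC| ∈ {33}
|AC| ∈ [11, 55]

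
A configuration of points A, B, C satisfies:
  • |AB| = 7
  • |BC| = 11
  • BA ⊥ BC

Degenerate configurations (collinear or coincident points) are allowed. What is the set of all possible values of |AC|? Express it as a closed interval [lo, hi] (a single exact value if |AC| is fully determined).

|AB| ∈ {7}
|BC| ∈ {11}
|AC| ∈ {√(170)}

|AC| = √(170)  (≈ 13.0384)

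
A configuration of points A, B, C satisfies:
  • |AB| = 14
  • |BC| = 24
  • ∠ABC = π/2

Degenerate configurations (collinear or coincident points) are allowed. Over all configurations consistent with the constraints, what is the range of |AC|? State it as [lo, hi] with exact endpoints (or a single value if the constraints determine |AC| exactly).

|AB| ∈ {14}
|BC| ∈ {24}
|AC| ∈ {2·√(193)}

|AC| = 2·√(193)  (≈ 27.7849)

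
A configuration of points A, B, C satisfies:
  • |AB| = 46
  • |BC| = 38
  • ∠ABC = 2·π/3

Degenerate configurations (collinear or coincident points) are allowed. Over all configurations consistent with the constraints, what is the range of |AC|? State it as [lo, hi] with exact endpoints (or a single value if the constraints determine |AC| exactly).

|AC| = 2·√(1327)  (≈ 72.8560)

|AB| ∈ {46}
|BC| ∈ {38}
|AC| ∈ {2·√(1327)}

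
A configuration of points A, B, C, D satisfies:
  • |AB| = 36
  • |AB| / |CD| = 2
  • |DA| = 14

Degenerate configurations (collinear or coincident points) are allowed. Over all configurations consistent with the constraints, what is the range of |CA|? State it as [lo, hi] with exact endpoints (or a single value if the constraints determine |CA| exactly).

|CA| ∈ [4, 32]  (≈ [4.0000, 32.0000])

|AB| ∈ {36}
|AD| ∈ {14}
|CD| ∈ {18}
|BD| ∈ [22, 50]
|AC| ∈ [4, 32]
|BC| ∈ [4, 68]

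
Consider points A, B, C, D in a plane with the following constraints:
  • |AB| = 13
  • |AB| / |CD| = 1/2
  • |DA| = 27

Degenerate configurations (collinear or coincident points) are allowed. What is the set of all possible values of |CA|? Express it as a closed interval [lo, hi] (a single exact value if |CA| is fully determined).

|CA| ∈ [1, 53]  (≈ [1.0000, 53.0000])

|AB| ∈ {13}
|AD| ∈ {27}
|CD| ∈ {26}
|BD| ∈ [14, 40]
|AC| ∈ [1, 53]
|BC| ∈ [0, 66]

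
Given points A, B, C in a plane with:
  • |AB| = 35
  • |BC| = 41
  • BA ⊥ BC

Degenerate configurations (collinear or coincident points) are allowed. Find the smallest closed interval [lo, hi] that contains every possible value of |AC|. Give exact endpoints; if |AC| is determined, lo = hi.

|AC| = √(2906)  (≈ 53.9073)

|AB| ∈ {35}
|BC| ∈ {41}
|AC| ∈ {√(2906)}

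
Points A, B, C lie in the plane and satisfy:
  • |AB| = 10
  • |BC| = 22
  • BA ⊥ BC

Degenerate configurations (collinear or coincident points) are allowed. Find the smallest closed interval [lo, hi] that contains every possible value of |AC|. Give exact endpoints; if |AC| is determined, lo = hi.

|AB| ∈ {10}
|BC| ∈ {22}
|AC| ∈ {2·√(146)}

|AC| = 2·√(146)  (≈ 24.1661)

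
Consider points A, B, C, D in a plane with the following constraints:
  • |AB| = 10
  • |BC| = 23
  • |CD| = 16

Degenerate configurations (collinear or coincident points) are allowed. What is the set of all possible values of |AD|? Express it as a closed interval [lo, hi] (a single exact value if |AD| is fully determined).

|AD| ∈ [0, 49]  (≈ [0.0000, 49.0000])

|AB| ∈ {10}
|BC| ∈ {23}
|CD| ∈ {16}
|AC| ∈ [13, 33]
|BD| ∈ [7, 39]
|AD| ∈ [0, 49]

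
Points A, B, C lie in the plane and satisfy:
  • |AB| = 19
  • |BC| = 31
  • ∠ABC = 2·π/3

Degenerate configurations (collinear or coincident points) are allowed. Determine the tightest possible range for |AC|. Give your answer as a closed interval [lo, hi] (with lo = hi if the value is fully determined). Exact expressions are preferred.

|AC| = 7·√(39)  (≈ 43.7150)

|AB| ∈ {19}
|BC| ∈ {31}
|AC| ∈ {7·√(39)}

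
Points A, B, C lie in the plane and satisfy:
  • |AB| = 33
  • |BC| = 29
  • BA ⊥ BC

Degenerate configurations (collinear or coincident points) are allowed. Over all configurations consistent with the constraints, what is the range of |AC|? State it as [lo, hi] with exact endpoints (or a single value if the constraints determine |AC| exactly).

|AC| = √(1930)  (≈ 43.9318)

|AB| ∈ {33}
|BC| ∈ {29}
|AC| ∈ {√(1930)}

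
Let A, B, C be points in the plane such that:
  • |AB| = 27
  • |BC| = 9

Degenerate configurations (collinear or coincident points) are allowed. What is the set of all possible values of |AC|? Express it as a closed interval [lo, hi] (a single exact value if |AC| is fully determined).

|AC| ∈ [18, 36]  (≈ [18.0000, 36.0000])

|AB| ∈ {27}
|BC| ∈ {9}
|AC| ∈ [18, 36]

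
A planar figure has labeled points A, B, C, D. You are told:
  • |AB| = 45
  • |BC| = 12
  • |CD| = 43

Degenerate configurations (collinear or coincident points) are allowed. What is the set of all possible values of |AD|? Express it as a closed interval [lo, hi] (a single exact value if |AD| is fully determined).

|AB| ∈ {45}
|BC| ∈ {12}
|CD| ∈ {43}
|AC| ∈ [33, 57]
|BD| ∈ [31, 55]
|AD| ∈ [0, 100]

|AD| ∈ [0, 100]  (≈ [0.0000, 100.0000])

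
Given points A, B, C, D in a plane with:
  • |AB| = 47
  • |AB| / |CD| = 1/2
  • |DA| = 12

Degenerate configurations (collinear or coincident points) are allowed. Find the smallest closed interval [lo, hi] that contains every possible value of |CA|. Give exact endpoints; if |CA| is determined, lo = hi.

|AB| ∈ {47}
|AD| ∈ {12}
|CD| ∈ {94}
|BD| ∈ [35, 59]
|AC| ∈ [82, 106]
|BC| ∈ [35, 153]

|CA| ∈ [82, 106]  (≈ [82.0000, 106.0000])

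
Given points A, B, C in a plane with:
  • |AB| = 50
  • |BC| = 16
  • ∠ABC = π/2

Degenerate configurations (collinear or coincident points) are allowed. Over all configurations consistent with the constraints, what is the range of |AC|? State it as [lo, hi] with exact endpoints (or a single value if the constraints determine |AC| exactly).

|AB| ∈ {50}
|BC| ∈ {16}
|AC| ∈ {2·√(689)}

|AC| = 2·√(689)  (≈ 52.4976)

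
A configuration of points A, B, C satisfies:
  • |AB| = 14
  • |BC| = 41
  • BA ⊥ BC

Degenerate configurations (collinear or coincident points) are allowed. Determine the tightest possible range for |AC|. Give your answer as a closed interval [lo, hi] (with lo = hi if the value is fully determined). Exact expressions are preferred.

|AC| = √(1877)  (≈ 43.3244)

|AB| ∈ {14}
|BC| ∈ {41}
|AC| ∈ {√(1877)}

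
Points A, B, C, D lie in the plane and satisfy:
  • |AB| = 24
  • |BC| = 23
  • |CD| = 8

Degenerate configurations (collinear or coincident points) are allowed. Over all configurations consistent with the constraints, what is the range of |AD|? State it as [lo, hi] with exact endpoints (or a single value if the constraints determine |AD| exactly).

|AD| ∈ [0, 55]  (≈ [0.0000, 55.0000])

|AB| ∈ {24}
|BC| ∈ {23}
|CD| ∈ {8}
|AC| ∈ [1, 47]
|BD| ∈ [15, 31]
|AD| ∈ [0, 55]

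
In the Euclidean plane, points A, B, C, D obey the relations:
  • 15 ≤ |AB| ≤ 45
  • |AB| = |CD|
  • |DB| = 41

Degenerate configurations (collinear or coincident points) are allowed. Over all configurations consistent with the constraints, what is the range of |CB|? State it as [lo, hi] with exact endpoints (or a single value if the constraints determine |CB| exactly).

|AB| ∈ [15, 45]
|BD| ∈ {41}
|CD| ∈ [15, 45]
|AD| ∈ [0, 86]
|BC| ∈ [0, 86]
|AC| ∈ [0, 131]

|CB| ∈ [0, 86]  (≈ [0.0000, 86.0000])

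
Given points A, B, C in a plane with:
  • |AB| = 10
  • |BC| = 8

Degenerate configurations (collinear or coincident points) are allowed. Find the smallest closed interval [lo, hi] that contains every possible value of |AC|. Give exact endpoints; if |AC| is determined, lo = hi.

|AC| ∈ [2, 18]  (≈ [2.0000, 18.0000])

|AB| ∈ {10}
|BC| ∈ {8}
|AC| ∈ [2, 18]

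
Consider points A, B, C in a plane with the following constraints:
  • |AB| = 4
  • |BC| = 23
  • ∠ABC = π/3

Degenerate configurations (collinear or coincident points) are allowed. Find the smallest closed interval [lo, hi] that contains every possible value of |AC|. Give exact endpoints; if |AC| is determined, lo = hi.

|AC| = √(453)  (≈ 21.2838)

|AB| ∈ {4}
|BC| ∈ {23}
|AC| ∈ {√(453)}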